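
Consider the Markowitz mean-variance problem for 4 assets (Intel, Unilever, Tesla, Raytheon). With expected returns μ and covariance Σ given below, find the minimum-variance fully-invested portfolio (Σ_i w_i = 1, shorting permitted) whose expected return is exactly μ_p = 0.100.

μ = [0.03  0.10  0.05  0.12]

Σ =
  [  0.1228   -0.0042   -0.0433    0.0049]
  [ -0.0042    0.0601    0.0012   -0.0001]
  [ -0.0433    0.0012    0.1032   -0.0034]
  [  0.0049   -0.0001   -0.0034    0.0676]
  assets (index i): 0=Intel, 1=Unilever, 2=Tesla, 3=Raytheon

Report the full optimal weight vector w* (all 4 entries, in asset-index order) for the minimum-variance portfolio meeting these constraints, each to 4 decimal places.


0.0493  0.3962  0.1091  0.4453

x=Σ⁻¹μ = [0.4877  1.6864  0.7281  1.7789]
y=Σ⁻¹𝟙 = [13.6934  17.3064  15.7156  14.6164]
a=μᵀx=0.433148  b=𝟙ᵀx=4.681189  c=𝟙ᵀy=61.331843  D=ac−b²=4.652257
λ₁=(c·0.100−b)/D = (61.331843·0.100−4.681189)/4.652257 = 0.312105
λ₂=(a−b·0.100)/D = (0.433148−4.681189·0.100)/4.652257 = -0.007517
w* = 0.312105·x + -0.007517·y:
  w_0 = 0.312105·0.4877 + -0.007517·13.6934 = 0.0493  (Intel)
  w_1 = 0.312105·1.6864 + -0.007517·17.3064 = 0.3962  (Unilever)
  w_2 = 0.312105·0.7281 + -0.007517·15.7156 = 0.1091  (Tesla)
  w_3 = 0.312105·1.7789 + -0.007517·14.6164 = 0.4453  (Raytheon)
Σw_i=1.0000  μᵀw=0.1000
σ²=wᵀΣw=λ₁·μ_p+λ₂ = 0.312105·0.100 + -0.007517 = 0.023694 ≈ 0.0237


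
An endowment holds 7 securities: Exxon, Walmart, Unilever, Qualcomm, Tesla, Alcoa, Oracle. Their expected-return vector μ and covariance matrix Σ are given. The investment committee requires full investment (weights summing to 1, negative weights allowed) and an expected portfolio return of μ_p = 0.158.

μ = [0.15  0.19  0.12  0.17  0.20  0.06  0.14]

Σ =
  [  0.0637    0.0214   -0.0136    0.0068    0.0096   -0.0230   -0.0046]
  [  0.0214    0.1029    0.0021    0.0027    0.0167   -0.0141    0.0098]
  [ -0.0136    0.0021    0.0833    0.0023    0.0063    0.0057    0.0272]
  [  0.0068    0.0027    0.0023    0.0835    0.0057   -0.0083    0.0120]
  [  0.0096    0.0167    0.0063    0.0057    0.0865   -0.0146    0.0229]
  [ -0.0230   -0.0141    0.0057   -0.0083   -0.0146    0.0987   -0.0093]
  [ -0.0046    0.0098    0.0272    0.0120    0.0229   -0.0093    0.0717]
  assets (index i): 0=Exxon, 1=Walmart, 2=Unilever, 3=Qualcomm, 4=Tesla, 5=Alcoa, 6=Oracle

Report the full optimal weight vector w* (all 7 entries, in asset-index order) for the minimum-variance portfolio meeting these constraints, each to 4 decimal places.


0.1977  0.1451  0.0984  0.1903  0.2157  0.0990  0.0537

g=Σ⁻¹μ = [2.5018  1.1404  1.2329  1.6925  1.6712  1.7570  0.9004]
h=Σ⁻¹𝟙 = [21.1051  5.2586  10.3220  9.7905  7.4644  17.9782  8.9758]
a=μᵀg=1.593325  b=𝟙ᵀg=10.896131  c=𝟙ᵀh=80.894729  D=ac−b²=10.165915
λ₁=(c·0.158−b)/D = (80.894729·0.158−10.896131)/10.165915 = 0.185447
λ₂=(a−b·0.158)/D = (1.593325−10.896131·0.158)/10.165915 = -0.012617
w* = 0.185447·g + -0.012617·h:
  w_0 = 0.185447·2.5018 + -0.012617·21.1051 = 0.1977  (Exxon)
  w_1 = 0.185447·1.1404 + -0.012617·5.2586 = 0.1451  (Walmart)
  w_2 = 0.185447·1.2329 + -0.012617·10.3220 = 0.0984  (Unilever)
  w_3 = 0.185447·1.6925 + -0.012617·9.7905 = 0.1903  (Qualcomm)
  w_4 = 0.185447·1.6712 + -0.012617·7.4644 = 0.2157  (Tesla)
  w_5 = 0.185447·1.7570 + -0.012617·17.9782 = 0.0990  (Alcoa)
  w_6 = 0.185447·0.9004 + -0.012617·8.9758 = 0.0537  (Oracle)
Σw_i=1.0000  μᵀw=0.1580
σ²=wᵀΣw=λ₁·μ_p+λ₂ = 0.185447·0.158 + -0.012617 = 0.016684 ≈ 0.0167


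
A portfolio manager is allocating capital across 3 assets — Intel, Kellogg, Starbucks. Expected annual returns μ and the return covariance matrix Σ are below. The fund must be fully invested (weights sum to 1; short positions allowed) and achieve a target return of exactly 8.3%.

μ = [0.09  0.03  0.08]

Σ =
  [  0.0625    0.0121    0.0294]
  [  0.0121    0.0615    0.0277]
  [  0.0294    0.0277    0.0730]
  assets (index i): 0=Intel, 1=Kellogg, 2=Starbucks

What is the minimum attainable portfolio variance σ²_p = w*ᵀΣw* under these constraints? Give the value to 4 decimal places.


0.0452

x=Σ⁻¹μ = [1.1411  -0.0281  0.6470]
y=Σ⁻¹𝟙 = [11.5669  11.9560  4.5034]
a=μᵀx=0.153615  b=𝟙ᵀx=1.759977  c=𝟙ᵀy=28.026358  D=ac−b²=1.207745
λ₁=(c·0.083−b)/D = (28.026358·0.083−1.759977)/1.207745 = 0.468817
λ₂=(a−b·0.083)/D = (0.153615−1.759977·0.083)/1.207745 = 0.006240
w* = 0.468817·x + 0.006240·y:
  w_0 = 0.468817·1.1411 + 0.006240·11.5669 = 0.6071  (Intel)
  w_1 = 0.468817·-0.0281 + 0.006240·11.9560 = 0.0614  (Kellogg)
  w_2 = 0.468817·0.6470 + 0.006240·4.5034 = 0.3314  (Starbucks)
Σw_i=1.0000  μᵀw=0.0830
σ²=wᵀΣw=λ₁·μ_p+λ₂ = 0.468817·0.083 + 0.006240 = 0.045152 ≈ 0.0452


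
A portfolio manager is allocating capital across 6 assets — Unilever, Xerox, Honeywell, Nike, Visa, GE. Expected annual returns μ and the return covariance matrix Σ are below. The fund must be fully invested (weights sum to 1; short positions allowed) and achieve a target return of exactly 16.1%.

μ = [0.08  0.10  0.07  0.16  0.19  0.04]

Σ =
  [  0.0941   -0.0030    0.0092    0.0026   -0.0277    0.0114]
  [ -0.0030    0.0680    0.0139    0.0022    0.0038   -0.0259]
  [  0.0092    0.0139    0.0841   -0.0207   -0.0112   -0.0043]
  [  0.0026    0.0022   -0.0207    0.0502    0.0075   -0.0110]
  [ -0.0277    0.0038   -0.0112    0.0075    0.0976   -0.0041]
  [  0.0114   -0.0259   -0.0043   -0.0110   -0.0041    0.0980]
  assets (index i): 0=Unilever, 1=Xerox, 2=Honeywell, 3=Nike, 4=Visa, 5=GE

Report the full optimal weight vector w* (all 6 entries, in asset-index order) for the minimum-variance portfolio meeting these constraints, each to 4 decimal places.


g=Σ⁻¹μ = [1.1101  1.3884  1.7539  3.7377  2.1736  1.2334]
h=Σ⁻¹𝟙 = [10.3934  16.7566  17.4955  27.8095  13.1643  17.8635]
a=μᵀg=1.410769  b=𝟙ᵀg=11.397100  c=𝟙ᵀh=103.482823  D=ac−b²=16.096482
λ₁=(c·0.161−b)/D = (103.482823·0.161−11.397100)/16.096482 = 0.327005
λ₂=(a−b·0.161)/D = (1.410769−11.397100·0.161)/16.096482 = -0.026351
w* = 0.327005·g + -0.026351·h:
  w_0 = 0.327005·1.1101 + -0.026351·10.3934 = 0.0891  (Unilever)
  w_1 = 0.327005·1.3884 + -0.026351·16.7566 = 0.0125  (Xerox)
  w_2 = 0.327005·1.7539 + -0.026351·17.4955 = 0.1125  (Honeywell)
  w_3 = 0.327005·3.7377 + -0.026351·27.8095 = 0.4894  (Nike)
  w_4 = 0.327005·2.1736 + -0.026351·13.1643 = 0.3639  (Visa)
  w_5 = 0.327005·1.2334 + -0.026351·17.8635 = -0.0674  (GE)
Σw_i=1.0000  μᵀw=0.1610
σ²=wᵀΣw=λ₁·μ_p+λ₂ = 0.327005·0.161 + -0.026351 = 0.026297 ≈ 0.0263

0.0891  0.0125  0.1125  0.4894  0.3639  -0.0674


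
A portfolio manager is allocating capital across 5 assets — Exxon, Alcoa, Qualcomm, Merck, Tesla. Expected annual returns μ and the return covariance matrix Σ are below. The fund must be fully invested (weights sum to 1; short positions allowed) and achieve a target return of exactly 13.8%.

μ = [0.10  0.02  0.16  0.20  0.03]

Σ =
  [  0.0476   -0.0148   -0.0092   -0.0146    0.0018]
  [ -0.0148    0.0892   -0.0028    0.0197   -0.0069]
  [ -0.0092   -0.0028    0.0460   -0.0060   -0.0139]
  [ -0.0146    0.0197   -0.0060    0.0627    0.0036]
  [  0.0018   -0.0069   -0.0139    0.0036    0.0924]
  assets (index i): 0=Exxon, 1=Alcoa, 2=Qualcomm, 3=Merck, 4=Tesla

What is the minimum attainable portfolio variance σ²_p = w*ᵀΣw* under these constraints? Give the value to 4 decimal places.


0.0085

g=Σ⁻¹μ = [4.5718  0.1878  5.2709  4.6503  0.8614]
h=Σ⁻¹𝟙 = [39.6495  15.1177  38.4677  23.1905  16.0623]
a=μᵀg=2.260168  b=𝟙ᵀg=15.542102  c=𝟙ᵀh=132.487671  D=ac−b²=57.887489
λ₁=(c·0.138−b)/D = (132.487671·0.138−15.542102)/57.887489 = 0.047354
λ₂=(a−b·0.138)/D = (2.260168−15.542102·0.138)/57.887489 = 0.001993
w* = 0.047354·g + 0.001993·h:
  w_0 = 0.047354·4.5718 + 0.001993·39.6495 = 0.2955  (Exxon)
  w_1 = 0.047354·0.1878 + 0.001993·15.1177 = 0.0390  (Alcoa)
  w_2 = 0.047354·5.2709 + 0.001993·38.4677 = 0.3263  (Qualcomm)
  w_3 = 0.047354·4.6503 + 0.001993·23.1905 = 0.2664  (Merck)
  w_4 = 0.047354·0.8614 + 0.001993·16.0623 = 0.0728  (Tesla)
Σw_i=1.0000  μᵀw=0.1380
σ²=wᵀΣw=λ₁·μ_p+λ₂ = 0.047354·0.138 + 0.001993 = 0.008528 ≈ 0.0085


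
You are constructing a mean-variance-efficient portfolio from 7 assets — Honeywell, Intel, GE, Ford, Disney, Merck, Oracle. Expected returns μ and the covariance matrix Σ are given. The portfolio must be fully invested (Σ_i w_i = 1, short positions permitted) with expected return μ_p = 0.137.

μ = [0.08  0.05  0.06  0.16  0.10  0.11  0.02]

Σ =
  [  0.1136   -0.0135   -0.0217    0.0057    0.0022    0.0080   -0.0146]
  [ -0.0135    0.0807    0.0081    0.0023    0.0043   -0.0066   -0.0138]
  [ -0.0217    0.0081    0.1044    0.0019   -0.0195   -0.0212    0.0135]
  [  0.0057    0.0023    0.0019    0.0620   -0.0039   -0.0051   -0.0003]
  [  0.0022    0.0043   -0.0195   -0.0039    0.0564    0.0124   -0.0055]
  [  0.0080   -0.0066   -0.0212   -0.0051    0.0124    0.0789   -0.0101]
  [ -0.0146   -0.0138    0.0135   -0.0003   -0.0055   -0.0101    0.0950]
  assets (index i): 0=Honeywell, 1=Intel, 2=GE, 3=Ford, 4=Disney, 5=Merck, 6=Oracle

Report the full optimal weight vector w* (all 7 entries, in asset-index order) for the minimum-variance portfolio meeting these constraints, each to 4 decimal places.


u=Σ⁻¹μ = [0.8086  0.6703  1.2796  2.7065  2.0128  1.6411  0.5499]
v=Σ⁻¹𝟙 = [13.2996  15.4662  16.0764  16.5885  20.5681  16.7706  15.5585]
a=μᵀu=1.000816  b=𝟙ᵀu=9.668770  c=𝟙ᵀv=114.327972  D=ac−b²=20.936107
λ₁=(c·0.137−b)/D = (114.327972·0.137−9.668770)/20.936107 = 0.286307
λ₂=(a−b·0.137)/D = (1.000816−9.668770·0.137)/20.936107 = -0.015466
w* = 0.286307·u + -0.015466·v:
  w_0 = 0.286307·0.8086 + -0.015466·13.2996 = 0.0258  (Honeywell)
  w_1 = 0.286307·0.6703 + -0.015466·15.4662 = -0.0473  (Intel)
  w_2 = 0.286307·1.2796 + -0.015466·16.0764 = 0.1177  (GE)
  w_3 = 0.286307·2.7065 + -0.015466·16.5885 = 0.5183  (Ford)
  w_4 = 0.286307·2.0128 + -0.015466·20.5681 = 0.2582  (Disney)
  w_5 = 0.286307·1.6411 + -0.015466·16.7706 = 0.2105  (Merck)
  w_6 = 0.286307·0.5499 + -0.015466·15.5585 = -0.0832  (Oracle)
Σw_i=1.0000  μᵀw=0.1370
σ²=wᵀΣw=λ₁·μ_p+λ₂ = 0.286307·0.137 + -0.015466 = 0.023758 ≈ 0.0238

0.0258  -0.0473  0.1177  0.5183  0.2582  0.2105  -0.0832


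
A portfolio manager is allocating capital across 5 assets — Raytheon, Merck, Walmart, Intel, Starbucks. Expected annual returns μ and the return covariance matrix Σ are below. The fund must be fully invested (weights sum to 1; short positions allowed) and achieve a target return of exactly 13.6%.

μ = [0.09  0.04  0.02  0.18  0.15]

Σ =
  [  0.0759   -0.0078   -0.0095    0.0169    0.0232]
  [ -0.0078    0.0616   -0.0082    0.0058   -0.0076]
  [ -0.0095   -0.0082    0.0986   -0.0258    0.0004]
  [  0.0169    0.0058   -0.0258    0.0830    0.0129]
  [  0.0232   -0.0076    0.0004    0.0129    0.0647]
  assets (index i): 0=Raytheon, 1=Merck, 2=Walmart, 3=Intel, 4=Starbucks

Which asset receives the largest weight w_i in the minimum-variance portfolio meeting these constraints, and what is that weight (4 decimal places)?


Intel (0.3987)

p=Σ⁻¹μ = [0.3538  0.8483  0.8231  1.9999  1.8873]
q=Σ⁻¹𝟙 = [11.1686  20.0819  15.8578  11.5261  11.4139]
a=μᵀp=0.725315  b=𝟙ᵀp=5.912394  c=𝟙ᵀq=70.048305  D=ac−b²=15.850682
λ₁=(c·0.136−b)/D = (70.048305·0.136−5.912394)/15.850682 = 0.228014
λ₂=(a−b·0.136)/D = (0.725315−5.912394·0.136)/15.850682 = -0.004970
w* = 0.228014·p + -0.004970·q:
  w_0 = 0.228014·0.3538 + -0.004970·11.1686 = 0.0252  (Raytheon)
  w_1 = 0.228014·0.8483 + -0.004970·20.0819 = 0.0936  (Merck)
  w_2 = 0.228014·0.8231 + -0.004970·15.8578 = 0.1089  (Walmart)
  w_3 = 0.228014·1.9999 + -0.004970·11.5261 = 0.3987  (Intel)
  w_4 = 0.228014·1.8873 + -0.004970·11.4139 = 0.3736  (Starbucks)
Σw_i=1.0000  μᵀw=0.1360
σ²=wᵀΣw=λ₁·μ_p+λ₂ = 0.228014·0.136 + -0.004970 = 0.026040 ≈ 0.0260


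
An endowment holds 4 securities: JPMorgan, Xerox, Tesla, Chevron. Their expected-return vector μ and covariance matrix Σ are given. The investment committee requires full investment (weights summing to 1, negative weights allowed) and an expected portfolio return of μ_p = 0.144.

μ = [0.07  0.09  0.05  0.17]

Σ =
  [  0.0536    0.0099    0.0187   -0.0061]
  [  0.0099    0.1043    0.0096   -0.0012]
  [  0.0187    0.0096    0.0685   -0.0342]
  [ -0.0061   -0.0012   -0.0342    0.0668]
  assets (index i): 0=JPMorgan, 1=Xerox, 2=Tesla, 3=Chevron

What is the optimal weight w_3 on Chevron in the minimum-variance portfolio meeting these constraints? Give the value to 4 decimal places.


0.7713

x=Σ⁻¹μ = [0.8145  0.6151  2.3303  3.8234]
y=Σ⁻¹𝟙 = [12.0890  6.4886  24.8157  28.8956]
a=μᵀx=0.878861  b=𝟙ᵀx=7.583242  c=𝟙ᵀy=72.288920  D=ac−b²=6.026380
λ₁=(c·0.144−b)/D = (72.288920·0.144−7.583242)/6.026380 = 0.468998
λ₂=(a−b·0.144)/D = (0.878861−7.583242·0.144)/6.026380 = -0.035365
w* = 0.468998·x + -0.035365·y:
  w_0 = 0.468998·0.8145 + -0.035365·12.0890 = -0.0455  (JPMorgan)
  w_1 = 0.468998·0.6151 + -0.035365·6.4886 = 0.0590  (Xerox)
  w_2 = 0.468998·2.3303 + -0.035365·24.8157 = 0.2153  (Tesla)
  w_3 = 0.468998·3.8234 + -0.035365·28.8956 = 0.7713  (Chevron)
Σw_i=1.0000  μᵀw=0.1440
σ²=wᵀΣw=λ₁·μ_p+λ₂ = 0.468998·0.144 + -0.035365 = 0.032170 ≈ 0.0322


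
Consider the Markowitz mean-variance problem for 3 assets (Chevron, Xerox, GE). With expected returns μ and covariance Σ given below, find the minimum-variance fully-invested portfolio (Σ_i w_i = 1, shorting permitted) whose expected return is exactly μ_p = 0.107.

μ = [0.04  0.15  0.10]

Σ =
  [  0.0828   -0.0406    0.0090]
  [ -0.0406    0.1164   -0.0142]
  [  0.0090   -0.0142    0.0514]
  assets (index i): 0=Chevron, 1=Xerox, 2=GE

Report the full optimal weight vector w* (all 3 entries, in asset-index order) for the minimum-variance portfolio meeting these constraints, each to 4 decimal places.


0.1966  0.3759  0.4276

g=Σ⁻¹μ = [1.2104  1.9894  2.2832]
h=Σ⁻¹𝟙 = [18.4071  17.5843  21.0901]
a=μᵀg=0.575139  b=𝟙ᵀg=5.482939  c=𝟙ᵀh=57.081527  D=ac−b²=2.767218
λ₁=(c·0.107−b)/D = (57.081527·0.107−5.482939)/2.767218 = 0.225781
λ₂=(a−b·0.107)/D = (0.575139−5.482939·0.107)/2.767218 = -0.004168
w* = 0.225781·g + -0.004168·h:
  w_0 = 0.225781·1.2104 + -0.004168·18.4071 = 0.1966  (Chevron)
  w_1 = 0.225781·1.9894 + -0.004168·17.5843 = 0.3759  (Xerox)
  w_2 = 0.225781·2.2832 + -0.004168·21.0901 = 0.4276  (GE)
Σw_i=1.0000  μᵀw=0.1070
σ²=wᵀΣw=λ₁·μ_p+λ₂ = 0.225781·0.107 + -0.004168 = 0.019990 ≈ 0.0200


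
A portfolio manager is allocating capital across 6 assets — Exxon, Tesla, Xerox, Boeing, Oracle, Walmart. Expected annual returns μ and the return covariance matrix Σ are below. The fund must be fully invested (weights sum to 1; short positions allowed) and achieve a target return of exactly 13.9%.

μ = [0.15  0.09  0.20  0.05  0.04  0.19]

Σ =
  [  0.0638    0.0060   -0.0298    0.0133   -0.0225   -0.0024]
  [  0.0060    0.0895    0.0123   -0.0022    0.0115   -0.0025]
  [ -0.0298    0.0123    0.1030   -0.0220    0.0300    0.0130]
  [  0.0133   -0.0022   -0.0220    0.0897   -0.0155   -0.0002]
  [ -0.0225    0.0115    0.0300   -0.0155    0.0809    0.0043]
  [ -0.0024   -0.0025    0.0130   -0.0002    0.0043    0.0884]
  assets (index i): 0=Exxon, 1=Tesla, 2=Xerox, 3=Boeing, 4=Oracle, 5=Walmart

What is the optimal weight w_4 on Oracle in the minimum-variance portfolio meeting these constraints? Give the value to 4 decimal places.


u=Σ⁻¹μ = [3.6801  0.3875  2.7524  0.7860  0.4953  1.8331]
v=Σ⁻¹𝟙 = [24.1745  6.3636  13.1703  13.6329  15.4033  9.4933]
a=μᵀu=1.544778  b=𝟙ᵀu=9.934464  c=𝟙ᵀv=82.237938  D=ac−b²=28.345750
λ₁=(c·0.139−b)/D = (82.237938·0.139−9.934464)/28.345750 = 0.052798
λ₂=(a−b·0.139)/D = (1.544778−9.934464·0.139)/28.345750 = 0.005782
w* = 0.052798·u + 0.005782·v:
  w_0 = 0.052798·3.6801 + 0.005782·24.1745 = 0.3341  (Exxon)
  w_1 = 0.052798·0.3875 + 0.005782·6.3636 = 0.0573  (Tesla)
  w_2 = 0.052798·2.7524 + 0.005782·13.1703 = 0.2215  (Xerox)
  w_3 = 0.052798·0.7860 + 0.005782·13.6329 = 0.1203  (Boeing)
  w_4 = 0.052798·0.4953 + 0.005782·15.4033 = 0.1152  (Oracle)
  w_5 = 0.052798·1.8331 + 0.005782·9.4933 = 0.1517  (Walmart)
Σw_i=1.0000  μᵀw=0.1390
σ²=wᵀΣw=λ₁·μ_p+λ₂ = 0.052798·0.139 + 0.005782 = 0.013121 ≈ 0.0131

0.1152


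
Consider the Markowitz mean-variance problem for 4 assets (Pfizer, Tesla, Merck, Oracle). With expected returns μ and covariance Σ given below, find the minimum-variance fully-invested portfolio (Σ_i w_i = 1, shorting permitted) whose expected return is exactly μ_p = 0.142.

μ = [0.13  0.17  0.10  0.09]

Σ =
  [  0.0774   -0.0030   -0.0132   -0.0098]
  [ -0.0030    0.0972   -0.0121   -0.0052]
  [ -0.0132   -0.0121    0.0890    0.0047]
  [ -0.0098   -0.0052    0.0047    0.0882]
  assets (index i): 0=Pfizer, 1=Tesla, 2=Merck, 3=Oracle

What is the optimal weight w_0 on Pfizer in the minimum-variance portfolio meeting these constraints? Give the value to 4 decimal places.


g=Σ⁻¹μ = [2.2098  2.0943  1.6674  1.3006]
h=Σ⁻¹𝟙 = [17.6774  13.4095  14.9788  13.2944]
a=μᵀg=0.927097  b=𝟙ᵀg=7.272068  c=𝟙ᵀh=59.360212  D=ac−b²=2.149719
λ₁=(c·0.142−b)/D = (59.360212·0.142−7.272068)/2.149719 = 0.538248
λ₂=(a−b·0.142)/D = (0.927097−7.272068·0.142)/2.149719 = -0.049093
w* = 0.538248·g + -0.049093·h:
  w_0 = 0.538248·2.2098 + -0.049093·17.6774 = 0.3216  (Pfizer)
  w_1 = 0.538248·2.0943 + -0.049093·13.4095 = 0.4689  (Tesla)
  w_2 = 0.538248·1.6674 + -0.049093·14.9788 = 0.1621  (Merck)
  w_3 = 0.538248·1.3006 + -0.049093·13.2944 = 0.0474  (Oracle)
Σw_i=1.0000  μᵀw=0.1420
σ²=wᵀΣw=λ₁·μ_p+λ₂ = 0.538248·0.142 + -0.049093 = 0.027338 ≈ 0.0273

0.3216


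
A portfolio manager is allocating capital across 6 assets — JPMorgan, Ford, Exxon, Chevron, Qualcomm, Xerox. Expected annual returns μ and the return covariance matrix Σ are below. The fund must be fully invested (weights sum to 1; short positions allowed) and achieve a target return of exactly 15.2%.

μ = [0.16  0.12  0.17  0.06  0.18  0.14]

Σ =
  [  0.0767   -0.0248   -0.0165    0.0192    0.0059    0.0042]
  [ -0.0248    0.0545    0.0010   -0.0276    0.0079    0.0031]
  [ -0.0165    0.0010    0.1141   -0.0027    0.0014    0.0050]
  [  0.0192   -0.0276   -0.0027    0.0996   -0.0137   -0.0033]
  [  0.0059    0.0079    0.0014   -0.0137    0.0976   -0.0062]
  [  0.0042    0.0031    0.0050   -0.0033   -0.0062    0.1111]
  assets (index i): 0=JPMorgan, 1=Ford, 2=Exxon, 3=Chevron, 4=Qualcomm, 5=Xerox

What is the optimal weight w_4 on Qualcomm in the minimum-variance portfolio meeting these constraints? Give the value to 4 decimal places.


0.1593

x=Σ⁻¹μ = [3.2871  4.0870  1.8969  1.4015  1.5519  1.0647]
y=Σ⁻¹𝟙 = [21.3477  34.9334  11.5096  17.3963  8.8947  7.7142]
a=μᵀx=1.851341  b=𝟙ᵀx=13.289097  c=𝟙ᵀy=101.796016  D=ac−b²=11.859059
λ₁=(c·0.152−b)/D = (101.796016·0.152−13.289097)/11.859059 = 0.184154
λ₂=(a−b·0.152)/D = (1.851341−13.289097·0.152)/11.859059 = -0.014217
w* = 0.184154·x + -0.014217·y:
  w_0 = 0.184154·3.2871 + -0.014217·21.3477 = 0.3018  (JPMorgan)
  w_1 = 0.184154·4.0870 + -0.014217·34.9334 = 0.2560  (Ford)
  w_2 = 0.184154·1.8969 + -0.014217·11.5096 = 0.1857  (Exxon)
  w_3 = 0.184154·1.4015 + -0.014217·17.3963 = 0.0108  (Chevron)
  w_4 = 0.184154·1.5519 + -0.014217·8.8947 = 0.1593  (Qualcomm)
  w_5 = 0.184154·1.0647 + -0.014217·7.7142 = 0.0864  (Xerox)
Σw_i=1.0000  μᵀw=0.1520
σ²=wᵀΣw=λ₁·μ_p+λ₂ = 0.184154·0.152 + -0.014217 = 0.013774 ≈ 0.0138


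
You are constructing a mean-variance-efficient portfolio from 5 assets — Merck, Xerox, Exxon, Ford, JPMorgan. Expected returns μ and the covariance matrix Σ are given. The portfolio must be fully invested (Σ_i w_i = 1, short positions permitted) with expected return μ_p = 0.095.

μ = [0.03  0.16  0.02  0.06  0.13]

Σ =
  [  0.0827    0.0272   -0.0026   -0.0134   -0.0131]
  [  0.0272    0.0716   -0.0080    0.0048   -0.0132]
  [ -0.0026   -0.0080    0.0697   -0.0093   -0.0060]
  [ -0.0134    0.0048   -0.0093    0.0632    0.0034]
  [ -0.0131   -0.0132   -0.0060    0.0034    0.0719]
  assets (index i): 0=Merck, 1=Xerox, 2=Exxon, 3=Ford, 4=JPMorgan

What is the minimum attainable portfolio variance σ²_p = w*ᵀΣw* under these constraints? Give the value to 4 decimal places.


0.0126

u=Σ⁻¹μ = [-0.0117  2.7221  0.9004  0.7465  2.3455]
v=Σ⁻¹𝟙 = [14.8559  12.9491  20.7561  19.9794  19.7795]
a=μᵀu=0.802893  b=𝟙ᵀu=6.702760  c=𝟙ᵀv=88.320080  D=ac−b²=25.984594
λ₁=(c·0.095−b)/D = (88.320080·0.095−6.702760)/25.984594 = 0.064948
λ₂=(a−b·0.095)/D = (0.802893−6.702760·0.095)/25.984594 = 0.006393
w* = 0.064948·u + 0.006393·v:
  w_0 = 0.064948·-0.0117 + 0.006393·14.8559 = 0.0942  (Merck)
  w_1 = 0.064948·2.7221 + 0.006393·12.9491 = 0.2596  (Xerox)
  w_2 = 0.064948·0.9004 + 0.006393·20.7561 = 0.1912  (Exxon)
  w_3 = 0.064948·0.7465 + 0.006393·19.9794 = 0.1762  (Ford)
  w_4 = 0.064948·2.3455 + 0.006393·19.7795 = 0.2788  (JPMorgan)
Σw_i=1.0000  μᵀw=0.0950
σ²=wᵀΣw=λ₁·μ_p+λ₂ = 0.064948·0.095 + 0.006393 = 0.012564 ≈ 0.0126


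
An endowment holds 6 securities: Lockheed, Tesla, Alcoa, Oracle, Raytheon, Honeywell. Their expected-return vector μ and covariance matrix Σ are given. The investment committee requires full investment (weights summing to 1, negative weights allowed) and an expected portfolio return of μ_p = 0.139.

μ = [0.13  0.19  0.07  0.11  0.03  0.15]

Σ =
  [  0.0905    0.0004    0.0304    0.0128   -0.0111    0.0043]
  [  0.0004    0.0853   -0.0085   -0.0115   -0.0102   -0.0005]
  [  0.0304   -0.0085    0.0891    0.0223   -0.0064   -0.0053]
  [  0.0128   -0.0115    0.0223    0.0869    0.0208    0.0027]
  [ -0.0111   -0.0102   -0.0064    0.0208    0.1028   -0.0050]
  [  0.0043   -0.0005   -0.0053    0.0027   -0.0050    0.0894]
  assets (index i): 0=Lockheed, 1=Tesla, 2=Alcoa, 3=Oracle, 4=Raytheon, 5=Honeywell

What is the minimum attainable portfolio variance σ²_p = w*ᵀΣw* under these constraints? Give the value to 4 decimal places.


g=Σ⁻¹μ = [1.0818  2.4995  0.5116  1.1244  0.5420  1.6665]
h=Σ⁻¹𝟙 = [7.5873  15.0669  9.9878  6.5982  11.9105  11.9640]
a=μᵀg=1.041282  b=𝟙ᵀg=7.425926  c=𝟙ᵀh=63.114716  D=ac−b²=10.575817
λ₁=(c·0.139−b)/D = (63.114716·0.139−7.425926)/10.575817 = 0.127368
λ₂=(a−b·0.139)/D = (1.041282−7.425926·0.139)/10.575817 = 0.000858
w* = 0.127368·g + 0.000858·h:
  w_0 = 0.127368·1.0818 + 0.000858·7.5873 = 0.1443  (Lockheed)
  w_1 = 0.127368·2.4995 + 0.000858·15.0669 = 0.3313  (Tesla)
  w_2 = 0.127368·0.5116 + 0.000858·9.9878 = 0.0737  (Alcoa)
  w_3 = 0.127368·1.1244 + 0.000858·6.5982 = 0.1489  (Oracle)
  w_4 = 0.127368·0.5420 + 0.000858·11.9105 = 0.0793  (Raytheon)
  w_5 = 0.127368·1.6665 + 0.000858·11.9640 = 0.2225  (Honeywell)
Σw_i=1.0000  μᵀw=0.1390
σ²=wᵀΣw=λ₁·μ_p+λ₂ = 0.127368·0.139 + 0.000858 = 0.018563 ≈ 0.0186

0.0186


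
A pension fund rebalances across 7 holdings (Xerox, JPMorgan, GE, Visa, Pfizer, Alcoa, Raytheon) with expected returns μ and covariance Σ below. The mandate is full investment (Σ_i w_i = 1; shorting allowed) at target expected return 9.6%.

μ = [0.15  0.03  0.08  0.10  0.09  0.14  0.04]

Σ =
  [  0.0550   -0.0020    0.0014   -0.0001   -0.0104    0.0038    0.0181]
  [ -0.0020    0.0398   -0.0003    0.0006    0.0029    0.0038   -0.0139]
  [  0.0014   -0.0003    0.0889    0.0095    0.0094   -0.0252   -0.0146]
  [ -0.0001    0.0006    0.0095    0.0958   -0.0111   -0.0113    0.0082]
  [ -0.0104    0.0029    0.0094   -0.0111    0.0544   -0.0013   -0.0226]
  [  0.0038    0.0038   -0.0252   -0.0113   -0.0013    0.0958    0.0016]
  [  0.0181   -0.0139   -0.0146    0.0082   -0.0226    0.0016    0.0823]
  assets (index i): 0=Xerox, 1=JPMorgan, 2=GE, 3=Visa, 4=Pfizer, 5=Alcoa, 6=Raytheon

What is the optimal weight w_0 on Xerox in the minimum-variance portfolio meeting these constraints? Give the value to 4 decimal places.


u=Σ⁻¹μ = [2.8642  0.7751  1.0568  1.3875  2.6012  1.7820  0.7159]
v=Σ⁻¹𝟙 = [16.0293  30.4130  14.3774  11.9353  29.6616  13.8044  23.0002]
a=μᵀu=1.188400  b=𝟙ᵀu=11.182672  c=𝟙ᵀv=139.221202  D=ac−b²=40.398344
λ₁=(c·0.096−b)/D = (139.221202·0.096−11.182672)/40.398344 = 0.054026
λ₂=(a−b·0.096)/D = (1.188400−11.182672·0.096)/40.398344 = 0.002843
w* = 0.054026·u + 0.002843·v:
  w_0 = 0.054026·2.8642 + 0.002843·16.0293 = 0.2003  (Xerox)
  w_1 = 0.054026·0.7751 + 0.002843·30.4130 = 0.1283  (JPMorgan)
  w_2 = 0.054026·1.0568 + 0.002843·14.3774 = 0.0980  (GE)
  w_3 = 0.054026·1.3875 + 0.002843·11.9353 = 0.1089  (Visa)
  w_4 = 0.054026·2.6012 + 0.002843·29.6616 = 0.2249  (Pfizer)
  w_5 = 0.054026·1.7820 + 0.002843·13.8044 = 0.1355  (Alcoa)
  w_6 = 0.054026·0.7159 + 0.002843·23.0002 = 0.1041  (Raytheon)
Σw_i=1.0000  μᵀw=0.0960
σ²=wᵀΣw=λ₁·μ_p+λ₂ = 0.054026·0.096 + 0.002843 = 0.008030 ≈ 0.0080

0.2003


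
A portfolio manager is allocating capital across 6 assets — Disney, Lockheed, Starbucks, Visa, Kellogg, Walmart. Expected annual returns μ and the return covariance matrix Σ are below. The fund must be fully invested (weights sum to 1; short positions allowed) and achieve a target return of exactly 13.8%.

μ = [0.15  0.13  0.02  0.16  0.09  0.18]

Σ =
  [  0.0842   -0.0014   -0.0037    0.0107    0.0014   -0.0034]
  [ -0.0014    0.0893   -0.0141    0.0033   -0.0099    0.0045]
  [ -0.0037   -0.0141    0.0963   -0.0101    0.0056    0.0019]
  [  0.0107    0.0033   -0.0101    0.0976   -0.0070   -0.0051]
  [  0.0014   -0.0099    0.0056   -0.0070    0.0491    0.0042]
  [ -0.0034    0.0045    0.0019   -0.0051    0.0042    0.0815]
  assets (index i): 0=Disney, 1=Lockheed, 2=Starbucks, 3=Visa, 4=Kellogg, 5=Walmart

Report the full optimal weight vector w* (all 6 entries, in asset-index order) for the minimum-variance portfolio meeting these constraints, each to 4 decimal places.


x=Σ⁻¹μ = [1.6655  1.6257  0.5245  1.7212  2.1128  2.1749]
y=Σ⁻¹𝟙 = [11.2373  14.8517  12.7303  12.0180  22.3422  11.2226]
a=μᵀx=1.328695  b=𝟙ᵀx=9.824663  c=𝟙ᵀy=84.402070  D=ac−b²=15.620640
λ₁=(c·0.138−b)/D = (84.402070·0.138−9.824663)/15.620640 = 0.116693
λ₂=(a−b·0.138)/D = (1.328695−9.824663·0.138)/15.620640 = -0.001735
w* = 0.116693·x + -0.001735·y:
  w_0 = 0.116693·1.6655 + -0.001735·11.2373 = 0.1749  (Disney)
  w_1 = 0.116693·1.6257 + -0.001735·14.8517 = 0.1639  (Lockheed)
  w_2 = 0.116693·0.5245 + -0.001735·12.7303 = 0.0391  (Starbucks)
  w_3 = 0.116693·1.7212 + -0.001735·12.0180 = 0.1800  (Visa)
  w_4 = 0.116693·2.1128 + -0.001735·22.3422 = 0.2078  (Kellogg)
  w_5 = 0.116693·2.1749 + -0.001735·11.2226 = 0.2343  (Walmart)
Σw_i=1.0000  μᵀw=0.1380
σ²=wᵀΣw=λ₁·μ_p+λ₂ = 0.116693·0.138 + -0.001735 = 0.014368 ≈ 0.0144

0.1749  0.1639  0.0391  0.1800  0.2078  0.2343


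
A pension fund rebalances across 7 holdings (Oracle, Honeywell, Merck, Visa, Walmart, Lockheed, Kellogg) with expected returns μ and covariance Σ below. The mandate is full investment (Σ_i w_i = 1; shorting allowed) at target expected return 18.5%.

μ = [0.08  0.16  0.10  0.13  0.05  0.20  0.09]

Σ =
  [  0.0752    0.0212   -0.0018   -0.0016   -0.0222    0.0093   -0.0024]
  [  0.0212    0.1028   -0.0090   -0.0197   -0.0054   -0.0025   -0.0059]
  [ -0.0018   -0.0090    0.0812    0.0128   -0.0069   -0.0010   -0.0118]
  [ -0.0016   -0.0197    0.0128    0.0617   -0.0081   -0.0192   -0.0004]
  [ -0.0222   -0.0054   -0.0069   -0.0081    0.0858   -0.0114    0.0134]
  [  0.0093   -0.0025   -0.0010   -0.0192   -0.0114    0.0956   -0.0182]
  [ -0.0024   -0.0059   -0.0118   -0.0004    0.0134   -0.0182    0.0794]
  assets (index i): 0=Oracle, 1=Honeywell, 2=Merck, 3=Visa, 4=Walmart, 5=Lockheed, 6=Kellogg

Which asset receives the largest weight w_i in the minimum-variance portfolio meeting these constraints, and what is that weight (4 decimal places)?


Lockheed (0.4515)

u=Σ⁻¹μ = [0.5218  2.6168  1.3862  3.9700  1.5034  3.5043  2.1193]
v=Σ⁻¹𝟙 = [13.5428  16.1781  14.5639  28.0278  19.9964  21.1559  17.9862]
a=μᵀu=2.081903  b=𝟙ᵀu=15.621680  c=𝟙ᵀv=131.451134  D=ac−b²=29.631669
λ₁=(c·0.185−b)/D = (131.451134·0.185−15.621680)/29.631669 = 0.293496
λ₂=(a−b·0.185)/D = (2.081903−15.621680·0.185)/29.631669 = -0.027272
w* = 0.293496·u + -0.027272·v:
  w_0 = 0.293496·0.5218 + -0.027272·13.5428 = -0.2162  (Oracle)
  w_1 = 0.293496·2.6168 + -0.027272·16.1781 = 0.3268  (Honeywell)
  w_2 = 0.293496·1.3862 + -0.027272·14.5639 = 0.0097  (Merck)
  w_3 = 0.293496·3.9700 + -0.027272·28.0278 = 0.4008  (Visa)
  w_4 = 0.293496·1.5034 + -0.027272·19.9964 = -0.1041  (Walmart)
  w_5 = 0.293496·3.5043 + -0.027272·21.1559 = 0.4515  (Lockheed)
  w_6 = 0.293496·2.1193 + -0.027272·17.9862 = 0.1315  (Kellogg)
Σw_i=1.0000  μᵀw=0.1850
σ²=wᵀΣw=λ₁·μ_p+λ₂ = 0.293496·0.185 + -0.027272 = 0.027025 ≈ 0.0270


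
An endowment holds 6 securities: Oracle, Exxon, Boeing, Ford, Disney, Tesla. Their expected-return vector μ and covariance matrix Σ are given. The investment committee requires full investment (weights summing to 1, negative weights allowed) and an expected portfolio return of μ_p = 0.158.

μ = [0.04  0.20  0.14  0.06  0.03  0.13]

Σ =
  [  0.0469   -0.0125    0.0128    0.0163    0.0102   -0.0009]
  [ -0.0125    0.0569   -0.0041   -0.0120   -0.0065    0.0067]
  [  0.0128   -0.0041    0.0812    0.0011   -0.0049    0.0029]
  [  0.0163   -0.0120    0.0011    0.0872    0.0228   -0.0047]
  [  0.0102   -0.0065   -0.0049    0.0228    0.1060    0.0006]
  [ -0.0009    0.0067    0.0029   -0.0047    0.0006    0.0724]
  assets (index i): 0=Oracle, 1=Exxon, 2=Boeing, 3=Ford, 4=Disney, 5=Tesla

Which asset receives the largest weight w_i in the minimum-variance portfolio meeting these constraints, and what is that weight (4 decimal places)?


Exxon (0.4988)

p=Σ⁻¹μ = [1.0519  3.9460  1.7090  1.0184  0.2756  1.4389]
q=Σ⁻¹𝟙 = [20.2866  24.2199  10.2230  9.6158  7.3035  11.9772]
a=μᵀp=1.326961  b=𝟙ᵀp=9.439751  c=𝟙ᵀq=83.625976  D=ac−b²=21.859536
λ₁=(c·0.158−b)/D = (83.625976·0.158−9.439751)/21.859536 = 0.172609
λ₂=(a−b·0.158)/D = (1.326961−9.439751·0.158)/21.859536 = -0.007526
w* = 0.172609·p + -0.007526·q:
  w_0 = 0.172609·1.0519 + -0.007526·20.2866 = 0.0289  (Oracle)
  w_1 = 0.172609·3.9460 + -0.007526·24.2199 = 0.4988  (Exxon)
  w_2 = 0.172609·1.7090 + -0.007526·10.2230 = 0.2181  (Boeing)
  w_3 = 0.172609·1.0184 + -0.007526·9.6158 = 0.1034  (Ford)
  w_4 = 0.172609·0.2756 + -0.007526·7.3035 = -0.0074  (Disney)
  w_5 = 0.172609·1.4389 + -0.007526·11.9772 = 0.1582  (Tesla)
Σw_i=1.0000  μᵀw=0.1580
σ²=wᵀΣw=λ₁·μ_p+λ₂ = 0.172609·0.158 + -0.007526 = 0.019746 ≈ 0.0197


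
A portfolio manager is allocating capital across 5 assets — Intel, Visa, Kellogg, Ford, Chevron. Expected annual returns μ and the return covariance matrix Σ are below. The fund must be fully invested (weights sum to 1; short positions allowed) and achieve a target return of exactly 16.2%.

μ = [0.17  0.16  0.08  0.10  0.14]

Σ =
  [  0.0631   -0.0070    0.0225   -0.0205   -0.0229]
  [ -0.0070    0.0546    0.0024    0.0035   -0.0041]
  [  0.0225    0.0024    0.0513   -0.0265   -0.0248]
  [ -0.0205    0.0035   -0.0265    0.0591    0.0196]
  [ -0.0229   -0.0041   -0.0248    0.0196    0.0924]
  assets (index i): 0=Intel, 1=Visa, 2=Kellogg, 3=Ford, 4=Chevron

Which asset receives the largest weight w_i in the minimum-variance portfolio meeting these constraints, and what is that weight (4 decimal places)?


Intel (0.4435)

x=Σ⁻¹μ = [4.1818  3.3553  2.5149  3.1755  2.7018]
y=Σ⁻¹𝟙 = [23.4361  19.1582  34.9727  33.0084  19.8657]
a=μᵀx=2.144753  b=𝟙ᵀx=15.929312  c=𝟙ᵀy=130.441155  D=ac−b²=26.021095
λ₁=(c·0.162−b)/D = (130.441155·0.162−15.929312)/26.021095 = 0.199921
λ₂=(a−b·0.162)/D = (2.144753−15.929312·0.162)/26.021095 = -0.016748
w* = 0.199921·x + -0.016748·y:
  w_0 = 0.199921·4.1818 + -0.016748·23.4361 = 0.4435  (Intel)
  w_1 = 0.199921·3.3553 + -0.016748·19.1582 = 0.3499  (Visa)
  w_2 = 0.199921·2.5149 + -0.016748·34.9727 = -0.0829  (Kellogg)
  w_3 = 0.199921·3.1755 + -0.016748·33.0084 = 0.0820  (Ford)
  w_4 = 0.199921·2.7018 + -0.016748·19.8657 = 0.2074  (Chevron)
Σw_i=1.0000  μᵀw=0.1620
σ²=wᵀΣw=λ₁·μ_p+λ₂ = 0.199921·0.162 + -0.016748 = 0.015639 ≈ 0.0156


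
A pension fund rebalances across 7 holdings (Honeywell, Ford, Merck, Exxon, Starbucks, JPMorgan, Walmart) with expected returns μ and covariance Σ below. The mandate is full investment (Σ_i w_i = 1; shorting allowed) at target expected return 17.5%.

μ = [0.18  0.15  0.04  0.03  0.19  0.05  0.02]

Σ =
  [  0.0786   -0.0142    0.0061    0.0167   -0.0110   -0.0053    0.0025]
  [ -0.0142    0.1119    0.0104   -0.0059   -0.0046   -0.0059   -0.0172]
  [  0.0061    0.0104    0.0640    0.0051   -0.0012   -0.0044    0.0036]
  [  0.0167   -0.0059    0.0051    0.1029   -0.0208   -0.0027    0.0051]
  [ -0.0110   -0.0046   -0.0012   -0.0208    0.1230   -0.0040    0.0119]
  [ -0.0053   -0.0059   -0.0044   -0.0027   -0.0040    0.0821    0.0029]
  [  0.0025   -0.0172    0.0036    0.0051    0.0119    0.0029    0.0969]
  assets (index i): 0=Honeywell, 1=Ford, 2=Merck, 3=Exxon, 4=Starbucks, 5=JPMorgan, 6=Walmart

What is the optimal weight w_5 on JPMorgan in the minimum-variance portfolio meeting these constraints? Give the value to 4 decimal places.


p=Σ⁻¹μ = [2.8850  1.8748  0.1165  0.3375  1.9481  1.0362  0.1724]
q=Σ⁻¹𝟙 = [14.3358  12.8567  12.1199  9.7314  11.2389  15.2136  9.4342]
a=μᵀp=1.240695  b=𝟙ᵀp=8.370428  c=𝟙ᵀq=84.930425  D=ac−b²=35.308727
λ₁=(c·0.175−b)/D = (84.930425·0.175−8.370428)/35.308727 = 0.183875
λ₂=(a−b·0.175)/D = (1.240695−8.370428·0.175)/35.308727 = -0.006348
w* = 0.183875·p + -0.006348·q:
  w_0 = 0.183875·2.8850 + -0.006348·14.3358 = 0.4395  (Honeywell)
  w_1 = 0.183875·1.8748 + -0.006348·12.8567 = 0.2631  (Ford)
  w_2 = 0.183875·0.1165 + -0.006348·12.1199 = -0.0555  (Merck)
  w_3 = 0.183875·0.3375 + -0.006348·9.7314 = 0.0003  (Exxon)
  w_4 = 0.183875·1.9481 + -0.006348·11.2389 = 0.2869  (Starbucks)
  w_5 = 0.183875·1.0362 + -0.006348·15.2136 = 0.0940  (JPMorgan)
  w_6 = 0.183875·0.1724 + -0.006348·9.4342 = -0.0282  (Walmart)
Σw_i=1.0000  μᵀw=0.1750
σ²=wᵀΣw=λ₁·μ_p+λ₂ = 0.183875·0.175 + -0.006348 = 0.025830 ≈ 0.0258

0.0940


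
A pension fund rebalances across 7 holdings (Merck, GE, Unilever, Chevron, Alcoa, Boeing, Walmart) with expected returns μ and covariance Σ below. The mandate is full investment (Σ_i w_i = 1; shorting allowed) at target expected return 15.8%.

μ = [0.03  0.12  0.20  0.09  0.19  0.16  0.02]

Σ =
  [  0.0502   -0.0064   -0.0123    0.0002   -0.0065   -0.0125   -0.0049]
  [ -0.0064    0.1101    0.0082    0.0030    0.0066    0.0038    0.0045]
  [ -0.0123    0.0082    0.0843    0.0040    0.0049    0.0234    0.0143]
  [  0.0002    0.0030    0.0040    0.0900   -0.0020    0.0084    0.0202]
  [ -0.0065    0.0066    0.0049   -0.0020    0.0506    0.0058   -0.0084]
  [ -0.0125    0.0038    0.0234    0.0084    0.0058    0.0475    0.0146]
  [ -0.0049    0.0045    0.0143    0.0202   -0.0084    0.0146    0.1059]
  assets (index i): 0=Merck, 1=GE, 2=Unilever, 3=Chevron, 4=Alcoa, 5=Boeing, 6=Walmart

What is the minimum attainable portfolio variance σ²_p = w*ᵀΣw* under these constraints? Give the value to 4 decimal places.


0.0156

u=Σ⁻¹μ = [2.1740  0.7804  1.7039  0.7779  3.4747  2.5372  -0.1964]
v=Σ⁻¹𝟙 = [30.8644  7.8891  7.6051  7.5618  21.3165  18.6483  7.1863]
a=μᵀu=1.631886  b=𝟙ᵀu=11.251794  c=𝟙ᵀv=101.071513  D=ac−b²=38.334363
λ₁=(c·0.158−b)/D = (101.071513·0.158−11.251794)/38.334363 = 0.123062
λ₂=(a−b·0.158)/D = (1.631886−11.251794·0.158)/38.334363 = -0.003806
w* = 0.123062·u + -0.003806·v:
  w_0 = 0.123062·2.1740 + -0.003806·30.8644 = 0.1501  (Merck)
  w_1 = 0.123062·0.7804 + -0.003806·7.8891 = 0.0660  (GE)
  w_2 = 0.123062·1.7039 + -0.003806·7.6051 = 0.1807  (Unilever)
  w_3 = 0.123062·0.7779 + -0.003806·7.5618 = 0.0670  (Chevron)
  w_4 = 0.123062·3.4747 + -0.003806·21.3165 = 0.3465  (Alcoa)
  w_5 = 0.123062·2.5372 + -0.003806·18.6483 = 0.2413  (Boeing)
  w_6 = 0.123062·-0.1964 + -0.003806·7.1863 = -0.0515  (Walmart)
Σw_i=1.0000  μᵀw=0.1580
σ²=wᵀΣw=λ₁·μ_p+λ₂ = 0.123062·0.158 + -0.003806 = 0.015638 ≈ 0.0156


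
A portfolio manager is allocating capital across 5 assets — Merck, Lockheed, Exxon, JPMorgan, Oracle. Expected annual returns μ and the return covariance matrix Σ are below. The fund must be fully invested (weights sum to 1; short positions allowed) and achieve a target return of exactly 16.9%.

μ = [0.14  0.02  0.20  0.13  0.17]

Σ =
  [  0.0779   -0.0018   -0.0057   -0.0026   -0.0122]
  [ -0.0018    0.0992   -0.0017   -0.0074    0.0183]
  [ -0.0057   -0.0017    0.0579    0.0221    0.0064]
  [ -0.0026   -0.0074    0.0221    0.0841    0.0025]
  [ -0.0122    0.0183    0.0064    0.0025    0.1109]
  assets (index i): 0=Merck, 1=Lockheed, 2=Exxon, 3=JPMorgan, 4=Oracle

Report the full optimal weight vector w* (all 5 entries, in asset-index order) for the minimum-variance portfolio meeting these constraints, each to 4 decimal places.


g=Σ⁻¹μ = [2.3058  0.0628  3.2318  0.7265  1.5733]
h=Σ⁻¹𝟙 = [15.7101  9.8103  14.7292  9.1290  8.0707]
a=μᵀg=1.332344  b=𝟙ᵀg=7.900252  c=𝟙ᵀh=57.449275  D=ac−b²=14.128242
λ₁=(c·0.169−b)/D = (57.449275·0.169−7.900252)/14.128242 = 0.128018
λ₂=(a−b·0.169)/D = (1.332344−7.900252·0.169)/14.128242 = -0.000198
w* = 0.128018·g + -0.000198·h:
  w_0 = 0.128018·2.3058 + -0.000198·15.7101 = 0.2921  (Merck)
  w_1 = 0.128018·0.0628 + -0.000198·9.8103 = 0.0061  (Lockheed)
  w_2 = 0.128018·3.2318 + -0.000198·14.7292 = 0.4108  (Exxon)
  w_3 = 0.128018·0.7265 + -0.000198·9.1290 = 0.0912  (JPMorgan)
  w_4 = 0.128018·1.5733 + -0.000198·8.0707 = 0.1998  (Oracle)
Σw_i=1.0000  μᵀw=0.1690
σ²=wᵀΣw=λ₁·μ_p+λ₂ = 0.128018·0.169 + -0.000198 = 0.021437 ≈ 0.0214

0.2921  0.0061  0.4108  0.0912  0.1998


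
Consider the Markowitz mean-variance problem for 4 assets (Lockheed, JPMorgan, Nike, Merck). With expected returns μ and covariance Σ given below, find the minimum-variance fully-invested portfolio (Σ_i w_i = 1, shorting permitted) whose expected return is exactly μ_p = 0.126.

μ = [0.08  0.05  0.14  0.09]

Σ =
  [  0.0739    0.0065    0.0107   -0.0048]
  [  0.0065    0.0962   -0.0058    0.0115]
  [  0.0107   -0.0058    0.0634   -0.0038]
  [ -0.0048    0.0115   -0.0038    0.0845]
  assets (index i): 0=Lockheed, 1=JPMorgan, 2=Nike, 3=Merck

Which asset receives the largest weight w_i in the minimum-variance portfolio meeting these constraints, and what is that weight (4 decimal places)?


x=Σ⁻¹μ = [0.8003  0.4603  2.1839  1.1461]
y=Σ⁻¹𝟙 = [11.2697  9.1379  15.4216  11.9244]
a=μᵀx=0.495942  b=𝟙ᵀx=4.590681  c=𝟙ᵀy=47.753493  D=ac−b²=2.608617
λ₁=(c·0.126−b)/D = (47.753493·0.126−4.590681)/2.608617 = 0.546749
λ₂=(a−b·0.126)/D = (0.495942−4.590681·0.126)/2.608617 = -0.031620
w* = 0.546749·x + -0.031620·y:
  w_0 = 0.546749·0.8003 + -0.031620·11.2697 = 0.0812  (Lockheed)
  w_1 = 0.546749·0.4603 + -0.031620·9.1379 = -0.0372  (JPMorgan)
  w_2 = 0.546749·2.1839 + -0.031620·15.4216 = 0.7064  (Nike)
  w_3 = 0.546749·1.1461 + -0.031620·11.9244 = 0.2496  (Merck)
Σw_i=1.0000  μᵀw=0.1260
σ²=wᵀΣw=λ₁·μ_p+λ₂ = 0.546749·0.126 + -0.031620 = 0.037271 ≈ 0.0373

Nike (0.7064)


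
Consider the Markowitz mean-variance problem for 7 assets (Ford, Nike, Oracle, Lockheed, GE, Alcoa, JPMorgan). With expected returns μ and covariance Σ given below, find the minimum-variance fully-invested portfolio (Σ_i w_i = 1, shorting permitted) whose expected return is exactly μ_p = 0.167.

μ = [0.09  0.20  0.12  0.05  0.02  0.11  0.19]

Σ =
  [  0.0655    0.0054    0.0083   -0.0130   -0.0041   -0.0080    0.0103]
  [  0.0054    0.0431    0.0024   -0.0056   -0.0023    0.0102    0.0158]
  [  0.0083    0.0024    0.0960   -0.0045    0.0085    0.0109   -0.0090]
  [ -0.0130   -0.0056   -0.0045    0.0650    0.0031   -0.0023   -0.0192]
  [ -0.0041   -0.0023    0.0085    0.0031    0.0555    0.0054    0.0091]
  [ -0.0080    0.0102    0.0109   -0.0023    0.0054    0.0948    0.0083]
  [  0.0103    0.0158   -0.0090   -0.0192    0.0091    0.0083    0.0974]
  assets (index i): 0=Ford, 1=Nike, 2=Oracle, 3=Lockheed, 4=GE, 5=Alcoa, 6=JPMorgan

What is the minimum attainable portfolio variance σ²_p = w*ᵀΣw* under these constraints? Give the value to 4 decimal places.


x=Σ⁻¹μ = [1.0860  3.9429  1.2359  1.9179  -0.0187  0.5896  1.6400]
y=Σ⁻¹𝟙 = [17.8866  19.3780  7.9860  23.2170  15.4636  8.0000  8.4201]
a=μᵀx=1.506615  b=𝟙ᵀx=10.393643  c=𝟙ᵀy=100.351208  D=ac−b²=43.162865
λ₁=(c·0.167−b)/D = (100.351208·0.167−10.393643)/43.162865 = 0.147465
λ₂=(a−b·0.167)/D = (1.506615−10.393643·0.167)/43.162865 = -0.005308
w* = 0.147465·x + -0.005308·y:
  w_0 = 0.147465·1.0860 + -0.005308·17.8866 = 0.0652  (Ford)
  w_1 = 0.147465·3.9429 + -0.005308·19.3780 = 0.4786  (Nike)
  w_2 = 0.147465·1.2359 + -0.005308·7.9860 = 0.1399  (Oracle)
  w_3 = 0.147465·1.9179 + -0.005308·23.2170 = 0.1596  (Lockheed)
  w_4 = 0.147465·-0.0187 + -0.005308·15.4636 = -0.0848  (GE)
  w_5 = 0.147465·0.5896 + -0.005308·8.0000 = 0.0445  (Alcoa)
  w_6 = 0.147465·1.6400 + -0.005308·8.4201 = 0.1971  (JPMorgan)
Σw_i=1.0000  μᵀw=0.1670
σ²=wᵀΣw=λ₁·μ_p+λ₂ = 0.147465·0.167 + -0.005308 = 0.019318 ≈ 0.0193

0.0193
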